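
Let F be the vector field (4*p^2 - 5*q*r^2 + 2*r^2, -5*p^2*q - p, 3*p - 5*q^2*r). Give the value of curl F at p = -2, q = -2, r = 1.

(20, 21, -36)

(∇×F)₁ = ∂F₃/∂q − ∂F₂/∂r = -10*q*r
(∇×F)₂ = ∂F₁/∂r − ∂F₃/∂p = -10*q*r + 4*r - 3
(∇×F)₃ = ∂F₂/∂p − ∂F₁/∂q = -10*p*q + 5*r^2 - 1
∇×F = (-10*q*r, -10*q*r + 4*r - 3, -10*p*q + 5*r^2 - 1)
At (-2, -2, 1): (20, 21, -36).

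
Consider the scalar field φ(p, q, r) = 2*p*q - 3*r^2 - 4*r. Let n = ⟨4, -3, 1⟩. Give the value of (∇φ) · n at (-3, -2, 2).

∂φ/∂p = 2*q
∂φ/∂q = 2*p
∂φ/∂r = -6*r - 4
∇φ at (-3, -2, 2) = (-4, -6, -16)
∇φ · n = (-4)(4) + (-6)(-3) + (-16)(1) = -14

-14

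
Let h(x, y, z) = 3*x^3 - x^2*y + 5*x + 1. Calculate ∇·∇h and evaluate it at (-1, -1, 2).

-16

∂²h/∂x² = 2*(9*x - y)
∂²h/∂y² = 0
∂²h/∂z² = 0
∇²h = 18*x - 2*y
At (-1, -1, 2): -16.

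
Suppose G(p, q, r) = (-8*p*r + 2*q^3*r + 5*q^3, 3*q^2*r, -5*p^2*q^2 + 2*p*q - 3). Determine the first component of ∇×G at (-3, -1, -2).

81

(∇×G)_1 = ∂G₃/∂q − ∂G₂/∂r
= -10*p^2*q + 2*p − (3*q^2)
= -10*p^2*q + 2*p - 3*q^2
At (-3, -1, -2): 81.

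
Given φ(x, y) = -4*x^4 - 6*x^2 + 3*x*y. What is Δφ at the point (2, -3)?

-204

∂²φ/∂x² = -12*(4*x^2 + 1)
∂²φ/∂y² = 0
∇²φ = -48*x^2 - 12
At (2, -3): -204.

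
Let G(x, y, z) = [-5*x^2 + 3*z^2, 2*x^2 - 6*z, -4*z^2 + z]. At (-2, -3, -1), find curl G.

(6, -6, -8)

(∇×G)₁ = ∂G₃/∂y − ∂G₂/∂z = 6
(∇×G)₂ = ∂G₁/∂z − ∂G₃/∂x = 6*z
(∇×G)₃ = ∂G₂/∂x − ∂G₁/∂y = 4*x
∇×G = (6, 6*z, 4*x)
At (-2, -3, -1): (6, -6, -8).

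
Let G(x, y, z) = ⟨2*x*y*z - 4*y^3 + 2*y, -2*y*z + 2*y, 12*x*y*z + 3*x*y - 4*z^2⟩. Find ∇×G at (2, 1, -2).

(∇×G)₁ = ∂G₃/∂y − ∂G₂/∂z = 12*x*z + 3*x + 2*y
(∇×G)₂ = ∂G₁/∂z − ∂G₃/∂x = 2*x*y - 12*y*z - 3*y
(∇×G)₃ = ∂G₂/∂x − ∂G₁/∂y = -2*x*z + 12*y^2 - 2
∇×G = (12*x*z + 3*x + 2*y, 2*x*y - 12*y*z - 3*y, -2*x*z + 12*y^2 - 2)
At (2, 1, -2): (-40, 25, 18).

(-40, 25, 18)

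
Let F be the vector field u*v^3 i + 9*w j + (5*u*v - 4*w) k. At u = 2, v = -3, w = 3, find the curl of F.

(1, 15, -54)

(∇×F)₁ = ∂F₃/∂v − ∂F₂/∂w = 5*u - 9
(∇×F)₂ = ∂F₁/∂w − ∂F₃/∂u = -5*v
(∇×F)₃ = ∂F₂/∂u − ∂F₁/∂v = -3*u*v^2
∇×F = (5*u - 9, -5*v, -3*u*v^2)
At (2, -3, 3): (1, 15, -54).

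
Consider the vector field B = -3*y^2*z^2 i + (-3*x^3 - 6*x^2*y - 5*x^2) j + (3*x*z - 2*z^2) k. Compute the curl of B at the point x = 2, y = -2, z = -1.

(∇×B)₁ = ∂B₃/∂y − ∂B₂/∂z = 0
(∇×B)₂ = ∂B₁/∂z − ∂B₃/∂x = -6*y^2*z - 3*z
(∇×B)₃ = ∂B₂/∂x − ∂B₁/∂y = -9*x^2 - 12*x*y - 10*x + 6*y*z^2
∇×B = (0, -6*y^2*z - 3*z, -9*x^2 - 12*x*y - 10*x + 6*y*z^2)
At (2, -2, -1): (0, 27, -20).

(0, 27, -20)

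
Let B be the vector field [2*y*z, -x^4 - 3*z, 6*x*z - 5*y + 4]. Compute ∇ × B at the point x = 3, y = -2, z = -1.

(∇×B)₁ = ∂B₃/∂y − ∂B₂/∂z = -2
(∇×B)₂ = ∂B₁/∂z − ∂B₃/∂x = 2*y - 6*z
(∇×B)₃ = ∂B₂/∂x − ∂B₁/∂y = -4*x^3 - 2*z
∇×B = (-2, 2*y - 6*z, -4*x^3 - 2*z)
At (3, -2, -1): (-2, 2, -106).

(-2, 2, -106)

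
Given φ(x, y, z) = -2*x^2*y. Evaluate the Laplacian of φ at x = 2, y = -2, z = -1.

8

∂²φ/∂x² = -4*y
∂²φ/∂y² = 0
∂²φ/∂z² = 0
∇²φ = -4*y
At (2, -2, -1): 8.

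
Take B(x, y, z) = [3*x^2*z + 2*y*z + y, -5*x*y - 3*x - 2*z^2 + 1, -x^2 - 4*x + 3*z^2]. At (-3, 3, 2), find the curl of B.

(8, 31, -23)

(∇×B)₁ = ∂B₃/∂y − ∂B₂/∂z = 4*z
(∇×B)₂ = ∂B₁/∂z − ∂B₃/∂x = 3*x^2 + 2*x + 2*y + 4
(∇×B)₃ = ∂B₂/∂x − ∂B₁/∂y = -5*y - 2*z - 4
∇×B = (4*z, 3*x^2 + 2*x + 2*y + 4, -5*y - 2*z - 4)
At (-3, 3, 2): (8, 31, -23).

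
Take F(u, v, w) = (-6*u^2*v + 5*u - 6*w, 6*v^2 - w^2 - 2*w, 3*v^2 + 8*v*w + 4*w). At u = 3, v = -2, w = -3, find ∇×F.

(∇×F)₁ = ∂F₃/∂v − ∂F₂/∂w = 6*v + 10*w + 2
(∇×F)₂ = ∂F₁/∂w − ∂F₃/∂u = -6
(∇×F)₃ = ∂F₂/∂u − ∂F₁/∂v = 6*u^2
∇×F = (6*v + 10*w + 2, -6, 6*u^2)
At (3, -2, -3): (-40, -6, 54).

(-40, -6, 54)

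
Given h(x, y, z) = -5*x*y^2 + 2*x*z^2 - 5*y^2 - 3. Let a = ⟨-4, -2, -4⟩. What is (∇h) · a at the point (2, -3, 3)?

-168

∂h/∂x = -5*y^2 + 2*z^2
∂h/∂y = -10*x*y - 10*y
∂h/∂z = 4*x*z
∇h at (2, -3, 3) = (-27, 90, 24)
∇h · a = (-27)(-4) + (90)(-2) + (24)(-4) = -168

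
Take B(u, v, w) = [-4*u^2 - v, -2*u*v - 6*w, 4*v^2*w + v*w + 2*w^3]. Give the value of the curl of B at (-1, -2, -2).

(36, 0, 5)

(∇×B)₁ = ∂B₃/∂v − ∂B₂/∂w = 8*v*w + w + 6
(∇×B)₂ = ∂B₁/∂w − ∂B₃/∂u = 0
(∇×B)₃ = ∂B₂/∂u − ∂B₁/∂v = -2*v + 1
∇×B = (8*v*w + w + 6, 0, -2*v + 1)
At (-1, -2, -2): (36, 0, 5).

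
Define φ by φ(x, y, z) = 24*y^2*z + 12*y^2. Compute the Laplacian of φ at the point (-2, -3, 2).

120

∂²φ/∂x² = 0
∂²φ/∂y² = 24*(2*z + 1)
∂²φ/∂z² = 0
∇²φ = 48*z + 24
At (-2, -3, 2): 120.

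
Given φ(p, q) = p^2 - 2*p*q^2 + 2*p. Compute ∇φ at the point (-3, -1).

(-6, -12)

∂φ/∂p = 2*p - 2*q^2 + 2
∂φ/∂q = -4*p*q
∇φ = (2*p - 2*q^2 + 2, -4*p*q)
At (-3, -1): (-6, -12).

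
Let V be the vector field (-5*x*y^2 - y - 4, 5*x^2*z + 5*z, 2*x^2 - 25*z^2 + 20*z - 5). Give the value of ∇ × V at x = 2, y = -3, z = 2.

(∇×V)₁ = ∂V₃/∂y − ∂V₂/∂z = -5*x^2 - 5
(∇×V)₂ = ∂V₁/∂z − ∂V₃/∂x = -4*x
(∇×V)₃ = ∂V₂/∂x − ∂V₁/∂y = 10*x*y + 10*x*z + 1
∇×V = (-5*x^2 - 5, -4*x, 10*x*y + 10*x*z + 1)
At (2, -3, 2): (-25, -8, -19).

(-25, -8, -19)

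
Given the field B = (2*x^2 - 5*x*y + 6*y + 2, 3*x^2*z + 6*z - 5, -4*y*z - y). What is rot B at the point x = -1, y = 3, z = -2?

(-2, 0, 1)

(∇×B)₁ = ∂B₃/∂y − ∂B₂/∂z = -3*x^2 - 4*z - 7
(∇×B)₂ = ∂B₁/∂z − ∂B₃/∂x = 0
(∇×B)₃ = ∂B₂/∂x − ∂B₁/∂y = 6*x*z + 5*x - 6
∇×B = (-3*x^2 - 4*z - 7, 0, 6*x*z + 5*x - 6)
At (-1, 3, -2): (-2, 0, 1).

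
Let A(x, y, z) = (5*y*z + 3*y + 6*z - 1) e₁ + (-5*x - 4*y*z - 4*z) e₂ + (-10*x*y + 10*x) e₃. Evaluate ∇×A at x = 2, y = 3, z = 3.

(-4, 41, -23)

(∇×A)₁ = ∂A₃/∂y − ∂A₂/∂z = -10*x + 4*y + 4
(∇×A)₂ = ∂A₁/∂z − ∂A₃/∂x = 15*y - 4
(∇×A)₃ = ∂A₂/∂x − ∂A₁/∂y = -5*z - 8
∇×A = (-10*x + 4*y + 4, 15*y - 4, -5*z - 8)
At (2, 3, 3): (-4, 41, -23).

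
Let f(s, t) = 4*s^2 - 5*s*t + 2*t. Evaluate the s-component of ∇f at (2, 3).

1

(∇f)_1 = ∂f/∂s = 8*s - 5*t
At (2, 3): 1.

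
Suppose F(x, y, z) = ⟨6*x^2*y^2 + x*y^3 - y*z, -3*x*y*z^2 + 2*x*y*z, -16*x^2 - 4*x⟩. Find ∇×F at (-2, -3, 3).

(96, -57, 264)

(∇×F)₁ = ∂F₃/∂y − ∂F₂/∂z = 6*x*y*z - 2*x*y
(∇×F)₂ = ∂F₁/∂z − ∂F₃/∂x = 32*x - y + 4
(∇×F)₃ = ∂F₂/∂x − ∂F₁/∂y = -12*x^2*y - 3*x*y^2 - 3*y*z^2 + 2*y*z + z
∇×F = (6*x*y*z - 2*x*y, 32*x - y + 4, -12*x^2*y - 3*x*y^2 - 3*y*z^2 + 2*y*z + z)
At (-2, -3, 3): (96, -57, 264).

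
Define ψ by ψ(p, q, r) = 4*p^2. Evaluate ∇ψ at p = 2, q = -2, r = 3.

(16, 0, 0)

∂ψ/∂p = 8*p
∂ψ/∂q = 0
∂ψ/∂r = 0
∇ψ = (8*p, 0, 0)
At (2, -2, 3): (16, 0, 0).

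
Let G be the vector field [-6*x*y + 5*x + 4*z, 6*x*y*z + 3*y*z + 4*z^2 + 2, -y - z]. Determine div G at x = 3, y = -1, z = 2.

52

∂G₁/∂x = -6*y + 5
∂G₂/∂y = 6*x*z + 3*z
∂G₃/∂z = -1
∇·G = 6*x*z - 6*y + 3*z + 4
At (3, -1, 2): 52.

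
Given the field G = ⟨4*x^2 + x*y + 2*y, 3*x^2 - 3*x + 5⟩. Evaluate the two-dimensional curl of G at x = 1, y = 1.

∂G₂/∂x = 6*x - 3
∂G₁/∂y = x + 2
Scalar curl = 5*x - 5
At (1, 1): 0.

0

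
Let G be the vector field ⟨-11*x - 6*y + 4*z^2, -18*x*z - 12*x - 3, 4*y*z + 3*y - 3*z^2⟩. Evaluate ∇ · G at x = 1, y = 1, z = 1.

∂G₁/∂x = -11
∂G₂/∂y = 0
∂G₃/∂z = 4*y - 6*z
∇·G = 4*y - 6*z - 11
At (1, 1, 1): -13.

-13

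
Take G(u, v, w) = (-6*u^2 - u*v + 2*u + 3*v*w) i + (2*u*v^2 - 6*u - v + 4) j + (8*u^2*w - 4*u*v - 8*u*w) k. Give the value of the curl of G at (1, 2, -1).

(∇×G)₁ = ∂G₃/∂v − ∂G₂/∂w = -4*u
(∇×G)₂ = ∂G₁/∂w − ∂G₃/∂u = -16*u*w + 7*v + 8*w
(∇×G)₃ = ∂G₂/∂u − ∂G₁/∂v = u + 2*v^2 - 3*w - 6
∇×G = (-4*u, -16*u*w + 7*v + 8*w, u + 2*v^2 - 3*w - 6)
At (1, 2, -1): (-4, 22, 6).

(-4, 22, 6)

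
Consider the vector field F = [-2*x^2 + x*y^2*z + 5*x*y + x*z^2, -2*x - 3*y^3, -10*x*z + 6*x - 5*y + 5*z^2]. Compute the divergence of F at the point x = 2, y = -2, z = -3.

∂F₁/∂x = -4*x + y^2*z + 5*y + z^2
∂F₂/∂y = -9*y^2
∂F₃/∂z = -10*x + 10*z
∇·F = -14*x + y^2*z - 9*y^2 + 5*y + z^2 + 10*z
At (2, -2, -3): -107.

-107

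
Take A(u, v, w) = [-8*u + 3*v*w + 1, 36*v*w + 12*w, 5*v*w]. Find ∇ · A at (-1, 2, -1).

-34

∂A₁/∂u = -8
∂A₂/∂v = 36*w
∂A₃/∂w = 5*v
∇·A = 5*v + 36*w - 8
At (-1, 2, -1): -34.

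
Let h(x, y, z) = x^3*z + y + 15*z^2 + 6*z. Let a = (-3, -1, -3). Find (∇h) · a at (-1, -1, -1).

∂h/∂x = 3*x^2*z
∂h/∂y = 1
∂h/∂z = x^3 + 30*z + 6
∇h at (-1, -1, -1) = (-3, 1, -25)
∇h · a = (-3)(-3) + (1)(-1) + (-25)(-3) = 83

83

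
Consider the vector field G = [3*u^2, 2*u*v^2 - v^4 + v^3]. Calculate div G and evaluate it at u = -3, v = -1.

∂G₁/∂u = 6*u
∂G₂/∂v = 4*u*v - 4*v^3 + 3*v^2
∇·G = 4*u*v + 6*u - 4*v^3 + 3*v^2
At (-3, -1): 1.

1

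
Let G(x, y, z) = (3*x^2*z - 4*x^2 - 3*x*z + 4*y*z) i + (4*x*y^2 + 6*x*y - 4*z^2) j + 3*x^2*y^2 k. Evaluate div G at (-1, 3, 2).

-40

∂G₁/∂x = 6*x*z - 8*x - 3*z
∂G₂/∂y = 8*x*y + 6*x
∂G₃/∂z = 0
∇·G = 8*x*y + 6*x*z - 2*x - 3*z
At (-1, 3, 2): -40.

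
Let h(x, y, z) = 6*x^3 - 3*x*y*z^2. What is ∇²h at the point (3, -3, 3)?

∂²h/∂x² = 36*x
∂²h/∂y² = 0
∂²h/∂z² = -6*x*y
∇²h = -6*x*y + 36*x
At (3, -3, 3): 162.

162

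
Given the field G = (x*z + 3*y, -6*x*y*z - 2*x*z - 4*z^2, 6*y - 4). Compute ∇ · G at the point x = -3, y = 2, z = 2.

∂G₁/∂x = z
∂G₂/∂y = -6*x*z
∂G₃/∂z = 0
∇·G = -6*x*z + z
At (-3, 2, 2): 38.

38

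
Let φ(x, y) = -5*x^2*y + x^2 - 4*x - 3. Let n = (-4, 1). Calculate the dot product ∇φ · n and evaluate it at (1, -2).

-77

∂φ/∂x = -10*x*y + 2*x - 4
∂φ/∂y = -5*x^2
∇φ at (1, -2) = (18, -5)
∇φ · n = (18)(-4) + (-5)(1) = -77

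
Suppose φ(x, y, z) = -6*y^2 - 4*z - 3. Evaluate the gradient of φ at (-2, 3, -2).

∂φ/∂x = 0
∂φ/∂y = -12*y
∂φ/∂z = -4
∇φ = (0, -12*y, -4)
At (-2, 3, -2): (0, -36, -4).

(0, -36, -4)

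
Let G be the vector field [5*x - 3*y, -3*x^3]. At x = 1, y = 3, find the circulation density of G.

∂G₂/∂x = -9*x^2
∂G₁/∂y = -3
Scalar curl = -9*x^2 + 3
At (1, 3): -6.

-6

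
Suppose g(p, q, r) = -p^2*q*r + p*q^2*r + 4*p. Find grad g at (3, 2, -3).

(28, -9, -6)

∂g/∂p = -2*p*q*r + q^2*r + 4
∂g/∂q = -p^2*r + 2*p*q*r
∂g/∂r = -p^2*q + p*q^2
∇g = (-2*p*q*r + q^2*r + 4, -p^2*r + 2*p*q*r, -p^2*q + p*q^2)
At (3, 2, -3): (28, -9, -6).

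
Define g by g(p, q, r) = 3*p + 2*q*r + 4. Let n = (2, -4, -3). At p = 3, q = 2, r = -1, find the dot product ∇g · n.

∂g/∂p = 3
∂g/∂q = 2*r
∂g/∂r = 2*q
∇g at (3, 2, -1) = (3, -2, 4)
∇g · n = (3)(2) + (-2)(-4) + (4)(-3) = 2

2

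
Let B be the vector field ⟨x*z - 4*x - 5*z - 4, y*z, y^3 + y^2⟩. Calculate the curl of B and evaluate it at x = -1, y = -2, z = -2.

(10, -6, 0)

(∇×B)₁ = ∂B₃/∂y − ∂B₂/∂z = 3*y^2 + y
(∇×B)₂ = ∂B₁/∂z − ∂B₃/∂x = x - 5
(∇×B)₃ = ∂B₂/∂x − ∂B₁/∂y = 0
∇×B = (3*y^2 + y, x - 5, 0)
At (-1, -2, -2): (10, -6, 0).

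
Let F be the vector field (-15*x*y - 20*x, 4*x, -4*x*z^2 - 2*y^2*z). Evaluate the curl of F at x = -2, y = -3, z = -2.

(-24, 16, -26)

(∇×F)₁ = ∂F₃/∂y − ∂F₂/∂z = -4*y*z
(∇×F)₂ = ∂F₁/∂z − ∂F₃/∂x = 4*z^2
(∇×F)₃ = ∂F₂/∂x − ∂F₁/∂y = 15*x + 4
∇×F = (-4*y*z, 4*z^2, 15*x + 4)
At (-2, -3, -2): (-24, 16, -26).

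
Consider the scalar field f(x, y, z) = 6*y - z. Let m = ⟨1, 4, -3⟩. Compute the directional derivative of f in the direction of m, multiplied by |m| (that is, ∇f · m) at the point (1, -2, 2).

27

∂f/∂x = 0
∂f/∂y = 6
∂f/∂z = -1
∇f at (1, -2, 2) = (0, 6, -1)
∇f · m = (0)(1) + (6)(4) + (-1)(-3) = 27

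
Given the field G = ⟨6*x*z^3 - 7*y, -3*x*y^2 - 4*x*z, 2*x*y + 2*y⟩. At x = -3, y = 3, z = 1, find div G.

60

∂G₁/∂x = 6*z^3
∂G₂/∂y = -6*x*y
∂G₃/∂z = 0
∇·G = -6*x*y + 6*z^3
At (-3, 3, 1): 60.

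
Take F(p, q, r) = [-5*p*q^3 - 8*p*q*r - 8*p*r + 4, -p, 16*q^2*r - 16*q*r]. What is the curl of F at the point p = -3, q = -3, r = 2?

(∇×F)₁ = ∂F₃/∂q − ∂F₂/∂r = 32*q*r - 16*r
(∇×F)₂ = ∂F₁/∂r − ∂F₃/∂p = -8*p*q - 8*p
(∇×F)₃ = ∂F₂/∂p − ∂F₁/∂q = 15*p*q^2 + 8*p*r - 1
∇×F = (32*q*r - 16*r, -8*p*q - 8*p, 15*p*q^2 + 8*p*r - 1)
At (-3, -3, 2): (-224, -48, -454).

(-224, -48, -454)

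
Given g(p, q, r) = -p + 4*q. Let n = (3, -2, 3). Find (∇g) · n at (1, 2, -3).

-11

∂g/∂p = -1
∂g/∂q = 4
∂g/∂r = 0
∇g at (1, 2, -3) = (-1, 4, 0)
∇g · n = (-1)(3) + (4)(-2) + (0)(3) = -11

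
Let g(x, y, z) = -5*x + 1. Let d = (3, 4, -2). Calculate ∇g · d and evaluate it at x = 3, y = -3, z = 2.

∂g/∂x = -5
∂g/∂y = 0
∂g/∂z = 0
∇g at (3, -3, 2) = (-5, 0, 0)
∇g · d = (-5)(3) + (0)(4) + (0)(-2) = -15

-15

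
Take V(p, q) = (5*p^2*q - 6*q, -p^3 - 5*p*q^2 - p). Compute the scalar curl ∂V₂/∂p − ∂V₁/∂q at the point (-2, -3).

∂V₂/∂p = -3*p^2 - 5*q^2 - 1
∂V₁/∂q = 5*p^2 - 6
Scalar curl = -8*p^2 - 5*q^2 + 5
At (-2, -3): -72.

-72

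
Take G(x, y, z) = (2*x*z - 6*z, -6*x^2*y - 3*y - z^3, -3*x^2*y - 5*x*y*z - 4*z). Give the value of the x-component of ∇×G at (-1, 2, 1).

5

(∇×G)_1 = ∂G₃/∂y − ∂G₂/∂z
= -3*x^2 - 5*x*z − (-3*z^2)
= -3*x^2 - 5*x*z + 3*z^2
At (-1, 2, 1): 5.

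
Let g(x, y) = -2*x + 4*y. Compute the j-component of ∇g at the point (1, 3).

4

(∇g)_2 = ∂g/∂y = 4
At (1, 3): 4.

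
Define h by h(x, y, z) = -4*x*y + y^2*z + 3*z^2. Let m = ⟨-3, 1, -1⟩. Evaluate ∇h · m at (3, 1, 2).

∂h/∂x = -4*y
∂h/∂y = -4*x + 2*y*z
∂h/∂z = y^2 + 6*z
∇h at (3, 1, 2) = (-4, -8, 13)
∇h · m = (-4)(-3) + (-8)(1) + (13)(-1) = -9

-9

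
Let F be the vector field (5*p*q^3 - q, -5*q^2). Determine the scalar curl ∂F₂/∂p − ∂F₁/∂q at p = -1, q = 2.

61

∂F₂/∂p = 0
∂F₁/∂q = 15*p*q^2 - 1
Scalar curl = -15*p*q^2 + 1
At (-1, 2): 61.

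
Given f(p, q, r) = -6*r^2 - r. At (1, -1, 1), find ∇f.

∂f/∂p = 0
∂f/∂q = 0
∂f/∂r = -12*r - 1
∇f = (0, 0, -12*r - 1)
At (1, -1, 1): (0, 0, -13).

(0, 0, -13)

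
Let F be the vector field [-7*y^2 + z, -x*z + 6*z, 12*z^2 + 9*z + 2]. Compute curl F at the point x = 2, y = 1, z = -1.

(-4, 1, 15)

(∇×F)₁ = ∂F₃/∂y − ∂F₂/∂z = x - 6
(∇×F)₂ = ∂F₁/∂z − ∂F₃/∂x = 1
(∇×F)₃ = ∂F₂/∂x − ∂F₁/∂y = 14*y - z
∇×F = (x - 6, 1, 14*y - z)
At (2, 1, -1): (-4, 1, 15).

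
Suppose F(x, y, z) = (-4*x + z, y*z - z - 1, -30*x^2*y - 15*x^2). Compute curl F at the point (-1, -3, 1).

(∇×F)₁ = ∂F₃/∂y − ∂F₂/∂z = -30*x^2 - y + 1
(∇×F)₂ = ∂F₁/∂z − ∂F₃/∂x = 60*x*y + 30*x + 1
(∇×F)₃ = ∂F₂/∂x − ∂F₁/∂y = 0
∇×F = (-30*x^2 - y + 1, 60*x*y + 30*x + 1, 0)
At (-1, -3, 1): (-26, 151, 0).

(-26, 151, 0)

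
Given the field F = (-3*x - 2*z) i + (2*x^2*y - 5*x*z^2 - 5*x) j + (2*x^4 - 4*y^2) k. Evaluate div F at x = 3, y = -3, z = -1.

∂F₁/∂x = -3
∂F₂/∂y = 2*x^2
∂F₃/∂z = 0
∇·F = 2*x^2 - 3
At (3, -3, -1): 15.

15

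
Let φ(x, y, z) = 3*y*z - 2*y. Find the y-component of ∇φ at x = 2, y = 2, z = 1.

(∇φ)_2 = ∂φ/∂y = 3*z - 2
At (2, 2, 1): 1.

1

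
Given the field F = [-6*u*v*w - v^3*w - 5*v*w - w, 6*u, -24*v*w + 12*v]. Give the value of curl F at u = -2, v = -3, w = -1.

(∇×F)₁ = ∂F₃/∂v − ∂F₂/∂w = -24*w + 12
(∇×F)₂ = ∂F₁/∂w − ∂F₃/∂u = -6*u*v - v^3 - 5*v - 1
(∇×F)₃ = ∂F₂/∂u − ∂F₁/∂v = 6*u*w + 3*v^2*w + 5*w + 6
∇×F = (-24*w + 12, -6*u*v - v^3 - 5*v - 1, 6*u*w + 3*v^2*w + 5*w + 6)
At (-2, -3, -1): (36, 5, -14).

(36, 5, -14)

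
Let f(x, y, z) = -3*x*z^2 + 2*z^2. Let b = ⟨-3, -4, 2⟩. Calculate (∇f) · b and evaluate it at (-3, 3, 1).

∂f/∂x = -3*z^2
∂f/∂y = 0
∂f/∂z = -6*x*z + 4*z
∇f at (-3, 3, 1) = (-3, 0, 22)
∇f · b = (-3)(-3) + (0)(-4) + (22)(2) = 53

53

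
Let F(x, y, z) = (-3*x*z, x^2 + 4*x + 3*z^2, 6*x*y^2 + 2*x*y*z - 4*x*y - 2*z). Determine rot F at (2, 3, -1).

(66, -42, 8)

(∇×F)₁ = ∂F₃/∂y − ∂F₂/∂z = 12*x*y + 2*x*z - 4*x - 6*z
(∇×F)₂ = ∂F₁/∂z − ∂F₃/∂x = -3*x - 6*y^2 - 2*y*z + 4*y
(∇×F)₃ = ∂F₂/∂x − ∂F₁/∂y = 2*x + 4
∇×F = (12*x*y + 2*x*z - 4*x - 6*z, -3*x - 6*y^2 - 2*y*z + 4*y, 2*x + 4)
At (2, 3, -1): (66, -42, 8).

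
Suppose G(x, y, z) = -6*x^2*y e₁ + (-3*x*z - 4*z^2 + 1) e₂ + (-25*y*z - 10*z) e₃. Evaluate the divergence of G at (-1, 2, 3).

∂G₁/∂x = -12*x*y
∂G₂/∂y = 0
∂G₃/∂z = -25*y - 10
∇·G = -12*x*y - 25*y - 10
At (-1, 2, 3): -36.

-36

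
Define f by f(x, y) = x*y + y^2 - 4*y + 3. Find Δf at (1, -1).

∂²f/∂x² = 0
∂²f/∂y² = 2
∇²f = 2
At (1, -1): 2.

2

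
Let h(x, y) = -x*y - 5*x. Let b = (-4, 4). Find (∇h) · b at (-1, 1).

28

∂h/∂x = -y - 5
∂h/∂y = -x
∇h at (-1, 1) = (-6, 1)
∇h · b = (-6)(-4) + (1)(4) = 28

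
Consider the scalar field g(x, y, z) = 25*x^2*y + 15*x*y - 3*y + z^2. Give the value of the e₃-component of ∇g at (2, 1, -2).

-4

(∇g)_3 = ∂g/∂z = 2*z
At (2, 1, -2): -4.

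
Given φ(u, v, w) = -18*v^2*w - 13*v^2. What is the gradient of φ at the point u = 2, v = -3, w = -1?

∂φ/∂u = 0
∂φ/∂v = -36*v*w - 26*v
∂φ/∂w = -18*v^2
∇φ = (0, -36*v*w - 26*v, -18*v^2)
At (2, -3, -1): (0, -30, -162).

(0, -30, -162)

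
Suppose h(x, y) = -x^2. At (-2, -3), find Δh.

∂²h/∂x² = -2
∂²h/∂y² = 0
∇²h = -2
At (-2, -3): -2.

-2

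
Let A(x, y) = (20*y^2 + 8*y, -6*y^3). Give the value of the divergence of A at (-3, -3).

∂A₁/∂x = 0
∂A₂/∂y = -18*y^2
∇·A = -18*y^2
At (-3, -3): -162.

-162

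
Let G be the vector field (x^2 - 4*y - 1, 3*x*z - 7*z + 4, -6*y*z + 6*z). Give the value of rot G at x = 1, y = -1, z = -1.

(∇×G)₁ = ∂G₃/∂y − ∂G₂/∂z = -3*x - 6*z + 7
(∇×G)₂ = ∂G₁/∂z − ∂G₃/∂x = 0
(∇×G)₃ = ∂G₂/∂x − ∂G₁/∂y = 3*z + 4
∇×G = (-3*x - 6*z + 7, 0, 3*z + 4)
At (1, -1, -1): (10, 0, 1).

(10, 0, 1)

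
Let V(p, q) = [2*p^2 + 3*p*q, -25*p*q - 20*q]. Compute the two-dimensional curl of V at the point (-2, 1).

-19

∂V₂/∂p = -25*q
∂V₁/∂q = 3*p
Scalar curl = -3*p - 25*q
At (-2, 1): -19.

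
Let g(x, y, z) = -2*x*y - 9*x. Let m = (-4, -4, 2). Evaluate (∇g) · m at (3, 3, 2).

∂g/∂x = -2*y - 9
∂g/∂y = -2*x
∂g/∂z = 0
∇g at (3, 3, 2) = (-15, -6, 0)
∇g · m = (-15)(-4) + (-6)(-4) + (0)(2) = 84

84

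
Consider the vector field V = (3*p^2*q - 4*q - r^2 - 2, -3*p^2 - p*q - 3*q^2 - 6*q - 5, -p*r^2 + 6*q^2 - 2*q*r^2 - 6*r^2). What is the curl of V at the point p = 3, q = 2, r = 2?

(∇×V)₁ = ∂V₃/∂q − ∂V₂/∂r = 12*q - 2*r^2
(∇×V)₂ = ∂V₁/∂r − ∂V₃/∂p = r^2 - 2*r
(∇×V)₃ = ∂V₂/∂p − ∂V₁/∂q = -3*p^2 - 6*p - q + 4
∇×V = (12*q - 2*r^2, r^2 - 2*r, -3*p^2 - 6*p - q + 4)
At (3, 2, 2): (16, 0, -43).

(16, 0, -43)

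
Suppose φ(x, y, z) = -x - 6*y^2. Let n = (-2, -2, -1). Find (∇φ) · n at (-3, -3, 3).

-70

∂φ/∂x = -1
∂φ/∂y = -12*y
∂φ/∂z = 0
∇φ at (-3, -3, 3) = (-1, 36, 0)
∇φ · n = (-1)(-2) + (36)(-2) + (0)(-1) = -70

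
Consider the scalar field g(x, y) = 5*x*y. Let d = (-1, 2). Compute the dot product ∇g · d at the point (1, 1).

5

∂g/∂x = 5*y
∂g/∂y = 5*x
∇g at (1, 1) = (5, 5)
∇g · d = (5)(-1) + (5)(2) = 5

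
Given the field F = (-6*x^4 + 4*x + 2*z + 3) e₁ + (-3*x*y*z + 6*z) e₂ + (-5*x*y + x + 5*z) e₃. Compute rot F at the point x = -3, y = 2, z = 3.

(-9, 11, -18)

(∇×F)₁ = ∂F₃/∂y − ∂F₂/∂z = 3*x*y - 5*x - 6
(∇×F)₂ = ∂F₁/∂z − ∂F₃/∂x = 5*y + 1
(∇×F)₃ = ∂F₂/∂x − ∂F₁/∂y = -3*y*z
∇×F = (3*x*y - 5*x - 6, 5*y + 1, -3*y*z)
At (-3, 2, 3): (-9, 11, -18).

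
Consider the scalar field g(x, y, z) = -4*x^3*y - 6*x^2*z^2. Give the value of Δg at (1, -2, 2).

∂²g/∂x² = -12*(2*x*y + z^2)
∂²g/∂y² = 0
∂²g/∂z² = -12*x^2
∇²g = -12*x^2 - 24*x*y - 12*z^2
At (1, -2, 2): -12.

-12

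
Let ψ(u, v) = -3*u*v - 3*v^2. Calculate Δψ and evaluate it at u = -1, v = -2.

∂²ψ/∂u² = 0
∂²ψ/∂v² = -6
∇²ψ = -6
At (-1, -2): -6.

-6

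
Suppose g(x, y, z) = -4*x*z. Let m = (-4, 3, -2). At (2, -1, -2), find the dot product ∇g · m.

∂g/∂x = -4*z
∂g/∂y = 0
∂g/∂z = -4*x
∇g at (2, -1, -2) = (8, 0, -8)
∇g · m = (8)(-4) + (0)(3) + (-8)(-2) = -16

-16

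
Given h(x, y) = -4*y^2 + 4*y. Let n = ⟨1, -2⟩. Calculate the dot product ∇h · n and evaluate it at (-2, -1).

∂h/∂x = 0
∂h/∂y = -8*y + 4
∇h at (-2, -1) = (0, 12)
∇h · n = (0)(1) + (12)(-2) = -24

-24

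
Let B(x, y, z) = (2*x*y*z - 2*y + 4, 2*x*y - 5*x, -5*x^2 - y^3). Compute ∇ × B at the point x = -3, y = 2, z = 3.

(∇×B)₁ = ∂B₃/∂y − ∂B₂/∂z = -3*y^2
(∇×B)₂ = ∂B₁/∂z − ∂B₃/∂x = 2*x*y + 10*x
(∇×B)₃ = ∂B₂/∂x − ∂B₁/∂y = -2*x*z + 2*y - 3
∇×B = (-3*y^2, 2*x*y + 10*x, -2*x*z + 2*y - 3)
At (-3, 2, 3): (-12, -42, 19).

(-12, -42, 19)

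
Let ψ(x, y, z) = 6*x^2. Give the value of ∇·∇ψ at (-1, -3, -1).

12

∂²ψ/∂x² = 12
∂²ψ/∂y² = 0
∂²ψ/∂z² = 0
∇²ψ = 12
At (-1, -3, -1): 12.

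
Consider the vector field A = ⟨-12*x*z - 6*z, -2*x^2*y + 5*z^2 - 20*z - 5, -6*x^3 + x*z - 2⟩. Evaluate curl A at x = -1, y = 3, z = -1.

(30, 25, 12)

(∇×A)₁ = ∂A₃/∂y − ∂A₂/∂z = -10*z + 20
(∇×A)₂ = ∂A₁/∂z − ∂A₃/∂x = 18*x^2 - 12*x - z - 6
(∇×A)₃ = ∂A₂/∂x − ∂A₁/∂y = -4*x*y
∇×A = (-10*z + 20, 18*x^2 - 12*x - z - 6, -4*x*y)
At (-1, 3, -1): (30, 25, 12).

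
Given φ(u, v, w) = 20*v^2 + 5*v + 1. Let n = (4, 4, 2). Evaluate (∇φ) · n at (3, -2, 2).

-300

∂φ/∂u = 0
∂φ/∂v = 40*v + 5
∂φ/∂w = 0
∇φ at (3, -2, 2) = (0, -75, 0)
∇φ · n = (0)(4) + (-75)(4) + (0)(2) = -300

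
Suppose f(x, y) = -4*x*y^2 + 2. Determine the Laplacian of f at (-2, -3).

16

∂²f/∂x² = 0
∂²f/∂y² = -8*x
∇²f = -8*x
At (-2, -3): 16.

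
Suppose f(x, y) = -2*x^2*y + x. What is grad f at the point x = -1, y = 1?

∂f/∂x = -4*x*y + 1
∂f/∂y = -2*x^2
∇f = (-4*x*y + 1, -2*x^2)
At (-1, 1): (5, -2).

(5, -2)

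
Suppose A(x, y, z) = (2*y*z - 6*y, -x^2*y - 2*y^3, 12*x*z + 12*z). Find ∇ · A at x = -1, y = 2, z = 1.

∂A₁/∂x = 0
∂A₂/∂y = -x^2 - 6*y^2
∂A₃/∂z = 12*x + 12
∇·A = -x^2 + 12*x - 6*y^2 + 12
At (-1, 2, 1): -25.

-25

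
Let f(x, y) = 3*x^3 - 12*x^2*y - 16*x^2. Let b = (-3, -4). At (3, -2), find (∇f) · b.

45

∂f/∂x = 9*x^2 - 24*x*y - 32*x
∂f/∂y = -12*x^2
∇f at (3, -2) = (129, -108)
∇f · b = (129)(-3) + (-108)(-4) = 45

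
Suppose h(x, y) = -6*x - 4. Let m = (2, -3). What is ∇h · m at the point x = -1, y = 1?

∂h/∂x = -6
∂h/∂y = 0
∇h at (-1, 1) = (-6, 0)
∇h · m = (-6)(2) + (0)(-3) = -12

-12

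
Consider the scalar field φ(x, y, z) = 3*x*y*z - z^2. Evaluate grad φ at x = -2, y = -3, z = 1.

(-9, -6, 16)

∂φ/∂x = 3*y*z
∂φ/∂y = 3*x*z
∂φ/∂z = 3*x*y - 2*z
∇φ = (3*y*z, 3*x*z, 3*x*y - 2*z)
At (-2, -3, 1): (-9, -6, 16).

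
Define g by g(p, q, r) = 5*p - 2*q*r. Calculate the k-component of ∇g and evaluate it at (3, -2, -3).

(∇g)_3 = ∂g/∂r = -2*q
At (3, -2, -3): 4.

4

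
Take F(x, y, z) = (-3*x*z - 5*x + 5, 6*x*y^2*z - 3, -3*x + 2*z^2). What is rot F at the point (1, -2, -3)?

(-24, 0, -72)

(∇×F)₁ = ∂F₃/∂y − ∂F₂/∂z = -6*x*y^2
(∇×F)₂ = ∂F₁/∂z − ∂F₃/∂x = -3*x + 3
(∇×F)₃ = ∂F₂/∂x − ∂F₁/∂y = 6*y^2*z
∇×F = (-6*x*y^2, -3*x + 3, 6*y^2*z)
At (1, -2, -3): (-24, 0, -72).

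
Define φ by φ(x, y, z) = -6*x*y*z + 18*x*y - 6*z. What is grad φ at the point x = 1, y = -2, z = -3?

∂φ/∂x = -6*y*z + 18*y
∂φ/∂y = -6*x*z + 18*x
∂φ/∂z = -6*x*y - 6
∇φ = (-6*y*z + 18*y, -6*x*z + 18*x, -6*x*y - 6)
At (1, -2, -3): (-72, 36, 6).

(-72, 36, 6)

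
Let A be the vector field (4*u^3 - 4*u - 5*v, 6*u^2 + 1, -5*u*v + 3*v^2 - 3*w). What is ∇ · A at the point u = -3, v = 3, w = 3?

∂A₁/∂u = 12*u^2 - 4
∂A₂/∂v = 0
∂A₃/∂w = -3
∇·A = 12*u^2 - 7
At (-3, 3, 3): 101.

101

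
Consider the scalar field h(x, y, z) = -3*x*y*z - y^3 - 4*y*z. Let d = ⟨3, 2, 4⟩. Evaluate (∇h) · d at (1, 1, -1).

∂h/∂x = -3*y*z
∂h/∂y = -3*x*z - 3*y^2 - 4*z
∂h/∂z = -3*x*y - 4*y
∇h at (1, 1, -1) = (3, 4, -7)
∇h · d = (3)(3) + (4)(2) + (-7)(4) = -11

-11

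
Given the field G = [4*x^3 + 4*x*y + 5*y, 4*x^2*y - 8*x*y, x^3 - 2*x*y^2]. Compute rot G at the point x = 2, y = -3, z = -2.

(24, 6, -37)

(∇×G)₁ = ∂G₃/∂y − ∂G₂/∂z = -4*x*y
(∇×G)₂ = ∂G₁/∂z − ∂G₃/∂x = -3*x^2 + 2*y^2
(∇×G)₃ = ∂G₂/∂x − ∂G₁/∂y = 8*x*y - 4*x - 8*y - 5
∇×G = (-4*x*y, -3*x^2 + 2*y^2, 8*x*y - 4*x - 8*y - 5)
At (2, -3, -2): (24, 6, -37).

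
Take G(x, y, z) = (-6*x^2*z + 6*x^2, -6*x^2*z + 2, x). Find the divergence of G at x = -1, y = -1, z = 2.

∂G₁/∂x = -12*x*z + 12*x
∂G₂/∂y = 0
∂G₃/∂z = 0
∇·G = -12*x*z + 12*x
At (-1, -1, 2): 12.

12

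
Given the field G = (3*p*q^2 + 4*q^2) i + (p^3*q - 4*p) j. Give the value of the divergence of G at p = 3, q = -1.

∂G₁/∂p = 3*q^2
∂G₂/∂q = p^3
∇·G = p^3 + 3*q^2
At (3, -1): 30.

30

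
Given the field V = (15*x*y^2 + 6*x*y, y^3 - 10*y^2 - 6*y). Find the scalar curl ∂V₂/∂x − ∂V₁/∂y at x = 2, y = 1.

∂V₂/∂x = 0
∂V₁/∂y = 30*x*y + 6*x
Scalar curl = -30*x*y - 6*x
At (2, 1): -72.

-72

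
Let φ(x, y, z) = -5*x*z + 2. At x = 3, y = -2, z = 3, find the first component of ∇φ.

-15

(∇φ)_1 = ∂φ/∂x = -5*z
At (3, -2, 3): -15.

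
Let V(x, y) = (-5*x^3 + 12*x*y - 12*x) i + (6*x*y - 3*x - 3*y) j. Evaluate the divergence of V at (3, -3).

∂V₁/∂x = -15*x^2 + 12*y - 12
∂V₂/∂y = 6*x - 3
∇·V = -15*x^2 + 6*x + 12*y - 15
At (3, -3): -168.

-168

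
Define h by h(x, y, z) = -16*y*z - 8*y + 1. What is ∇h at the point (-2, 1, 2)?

(0, -40, -16)

∂h/∂x = 0
∂h/∂y = -16*z - 8
∂h/∂z = -16*y
∇h = (0, -16*z - 8, -16*y)
At (-2, 1, 2): (0, -40, -16).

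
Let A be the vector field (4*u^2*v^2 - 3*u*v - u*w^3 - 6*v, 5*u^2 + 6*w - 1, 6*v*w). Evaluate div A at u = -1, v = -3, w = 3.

∂A₁/∂u = 8*u*v^2 - 3*v - w^3
∂A₂/∂v = 0
∂A₃/∂w = 6*v
∇·A = 8*u*v^2 + 3*v - w^3
At (-1, -3, 3): -108.

-108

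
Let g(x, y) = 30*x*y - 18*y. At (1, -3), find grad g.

(-90, 12)

∂g/∂x = 30*y
∂g/∂y = 30*x - 18
∇g = (30*y, 30*x - 18)
At (1, -3): (-90, 12).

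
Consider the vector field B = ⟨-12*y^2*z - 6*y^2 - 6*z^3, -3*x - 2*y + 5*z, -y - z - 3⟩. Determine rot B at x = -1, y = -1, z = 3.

(-6, -174, -87)

(∇×B)₁ = ∂B₃/∂y − ∂B₂/∂z = -6
(∇×B)₂ = ∂B₁/∂z − ∂B₃/∂x = -12*y^2 - 18*z^2
(∇×B)₃ = ∂B₂/∂x − ∂B₁/∂y = 24*y*z + 12*y - 3
∇×B = (-6, -12*y^2 - 18*z^2, 24*y*z + 12*y - 3)
At (-1, -1, 3): (-6, -174, -87).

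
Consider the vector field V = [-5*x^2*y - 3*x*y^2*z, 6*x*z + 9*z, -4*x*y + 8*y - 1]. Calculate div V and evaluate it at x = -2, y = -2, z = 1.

-52

∂V₁/∂x = -10*x*y - 3*y^2*z
∂V₂/∂y = 0
∂V₃/∂z = 0
∇·V = -10*x*y - 3*y^2*z
At (-2, -2, 1): -52.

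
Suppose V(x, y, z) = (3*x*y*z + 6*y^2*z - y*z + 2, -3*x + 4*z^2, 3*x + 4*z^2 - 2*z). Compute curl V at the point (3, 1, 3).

(-24, 11, -63)

(∇×V)₁ = ∂V₃/∂y − ∂V₂/∂z = -8*z
(∇×V)₂ = ∂V₁/∂z − ∂V₃/∂x = 3*x*y + 6*y^2 - y - 3
(∇×V)₃ = ∂V₂/∂x − ∂V₁/∂y = -3*x*z - 12*y*z + z - 3
∇×V = (-8*z, 3*x*y + 6*y^2 - y - 3, -3*x*z - 12*y*z + z - 3)
At (3, 1, 3): (-24, 11, -63).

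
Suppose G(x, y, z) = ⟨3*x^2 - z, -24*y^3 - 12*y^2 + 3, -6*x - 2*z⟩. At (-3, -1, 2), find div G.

∂G₁/∂x = 6*x
∂G₂/∂y = -72*y^2 - 24*y
∂G₃/∂z = -2
∇·G = 6*x - 72*y^2 - 24*y - 2
At (-3, -1, 2): -68.

-68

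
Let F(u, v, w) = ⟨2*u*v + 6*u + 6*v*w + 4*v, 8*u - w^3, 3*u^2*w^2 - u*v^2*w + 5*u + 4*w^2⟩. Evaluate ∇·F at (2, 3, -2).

∂F₁/∂u = 2*v + 6
∂F₂/∂v = 0
∂F₃/∂w = 6*u^2*w - u*v^2 + 8*w
∇·F = 6*u^2*w - u*v^2 + 2*v + 8*w + 6
At (2, 3, -2): -70.

-70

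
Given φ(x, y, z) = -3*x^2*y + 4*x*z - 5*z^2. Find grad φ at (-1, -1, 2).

(2, -3, -24)

∂φ/∂x = -6*x*y + 4*z
∂φ/∂y = -3*x^2
∂φ/∂z = 4*x - 10*z
∇φ = (-6*x*y + 4*z, -3*x^2, 4*x - 10*z)
At (-1, -1, 2): (2, -3, -24).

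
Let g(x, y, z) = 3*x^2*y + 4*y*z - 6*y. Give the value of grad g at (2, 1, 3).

∂g/∂x = 6*x*y
∂g/∂y = 3*x^2 + 4*z - 6
∂g/∂z = 4*y
∇g = (6*x*y, 3*x^2 + 4*z - 6, 4*y)
At (2, 1, 3): (12, 18, 4).

(12, 18, 4)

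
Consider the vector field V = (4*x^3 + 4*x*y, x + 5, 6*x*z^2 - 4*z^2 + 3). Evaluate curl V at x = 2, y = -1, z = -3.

(0, -54, -7)

(∇×V)₁ = ∂V₃/∂y − ∂V₂/∂z = 0
(∇×V)₂ = ∂V₁/∂z − ∂V₃/∂x = -6*z^2
(∇×V)₃ = ∂V₂/∂x − ∂V₁/∂y = -4*x + 1
∇×V = (0, -6*z^2, -4*x + 1)
At (2, -1, -3): (0, -54, -7).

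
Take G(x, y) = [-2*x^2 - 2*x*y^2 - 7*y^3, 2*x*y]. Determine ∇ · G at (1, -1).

∂G₁/∂x = -4*x - 2*y^2
∂G₂/∂y = 2*x
∇·G = -2*x - 2*y^2
At (1, -1): -4.

-4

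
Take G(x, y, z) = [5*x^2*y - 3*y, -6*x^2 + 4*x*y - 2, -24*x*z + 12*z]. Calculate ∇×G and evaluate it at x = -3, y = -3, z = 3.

(∇×G)₁ = ∂G₃/∂y − ∂G₂/∂z = 0
(∇×G)₂ = ∂G₁/∂z − ∂G₃/∂x = 24*z
(∇×G)₃ = ∂G₂/∂x − ∂G₁/∂y = -5*x^2 - 12*x + 4*y + 3
∇×G = (0, 24*z, -5*x^2 - 12*x + 4*y + 3)
At (-3, -3, 3): (0, 72, -18).

(0, 72, -18)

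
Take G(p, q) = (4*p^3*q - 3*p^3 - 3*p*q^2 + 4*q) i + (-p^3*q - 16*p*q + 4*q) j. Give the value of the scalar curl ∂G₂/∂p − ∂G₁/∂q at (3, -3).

-37

∂G₂/∂p = -3*p^2*q - 16*q
∂G₁/∂q = 4*p^3 - 6*p*q + 4
Scalar curl = -4*p^3 - 3*p^2*q + 6*p*q - 16*q - 4
At (3, -3): -37.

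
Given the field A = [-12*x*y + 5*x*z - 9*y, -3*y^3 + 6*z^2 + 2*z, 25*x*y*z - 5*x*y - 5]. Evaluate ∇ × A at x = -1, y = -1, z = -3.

(114, -85, -3)

(∇×A)₁ = ∂A₃/∂y − ∂A₂/∂z = 25*x*z - 5*x - 12*z - 2
(∇×A)₂ = ∂A₁/∂z − ∂A₃/∂x = 5*x - 25*y*z + 5*y
(∇×A)₃ = ∂A₂/∂x − ∂A₁/∂y = 12*x + 9
∇×A = (25*x*z - 5*x - 12*z - 2, 5*x - 25*y*z + 5*y, 12*x + 9)
At (-1, -1, -3): (114, -85, -3).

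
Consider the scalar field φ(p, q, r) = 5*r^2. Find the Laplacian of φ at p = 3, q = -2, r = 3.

∂²φ/∂p² = 0
∂²φ/∂q² = 0
∂²φ/∂r² = 10
∇²φ = 10
At (3, -2, 3): 10.

10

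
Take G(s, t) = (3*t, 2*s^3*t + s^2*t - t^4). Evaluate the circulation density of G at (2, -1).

-31

∂G₂/∂s = 6*s^2*t + 2*s*t
∂G₁/∂t = 3
Scalar curl = 6*s^2*t + 2*s*t - 3
At (2, -1): -31.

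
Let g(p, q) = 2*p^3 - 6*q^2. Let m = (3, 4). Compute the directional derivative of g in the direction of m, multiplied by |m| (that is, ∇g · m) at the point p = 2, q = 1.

24

∂g/∂p = 6*p^2
∂g/∂q = -12*q
∇g at (2, 1) = (24, -12)
∇g · m = (24)(3) + (-12)(4) = 24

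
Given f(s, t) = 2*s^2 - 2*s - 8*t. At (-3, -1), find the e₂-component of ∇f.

-8

(∇f)_2 = ∂f/∂t = -8
At (-3, -1): -8.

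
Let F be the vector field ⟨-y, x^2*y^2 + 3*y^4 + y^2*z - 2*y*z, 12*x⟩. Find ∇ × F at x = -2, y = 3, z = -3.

(-3, -12, -35)

(∇×F)₁ = ∂F₃/∂y − ∂F₂/∂z = -y^2 + 2*y
(∇×F)₂ = ∂F₁/∂z − ∂F₃/∂x = -12
(∇×F)₃ = ∂F₂/∂x − ∂F₁/∂y = 2*x*y^2 + 1
∇×F = (-y^2 + 2*y, -12, 2*x*y^2 + 1)
At (-2, 3, -3): (-3, -12, -35).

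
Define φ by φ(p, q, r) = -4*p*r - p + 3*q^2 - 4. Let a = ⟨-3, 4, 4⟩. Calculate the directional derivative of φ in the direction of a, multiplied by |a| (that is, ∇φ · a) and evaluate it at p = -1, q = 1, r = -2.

19

∂φ/∂p = -4*r - 1
∂φ/∂q = 6*q
∂φ/∂r = -4*p
∇φ at (-1, 1, -2) = (7, 6, 4)
∇φ · a = (7)(-3) + (6)(4) + (4)(4) = 19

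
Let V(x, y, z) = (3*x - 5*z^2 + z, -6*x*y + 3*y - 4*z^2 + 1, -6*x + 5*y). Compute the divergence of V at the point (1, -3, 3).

∂V₁/∂x = 3
∂V₂/∂y = -6*x + 3
∂V₃/∂z = 0
∇·V = -6*x + 6
At (1, -3, 3): 0.

0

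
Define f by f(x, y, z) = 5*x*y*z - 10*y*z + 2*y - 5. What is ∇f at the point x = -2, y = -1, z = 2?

(-10, -38, 20)

∂f/∂x = 5*y*z
∂f/∂y = 5*x*z - 10*z + 2
∂f/∂z = 5*x*y - 10*y
∇f = (5*y*z, 5*x*z - 10*z + 2, 5*x*y - 10*y)
At (-2, -1, 2): (-10, -38, 20).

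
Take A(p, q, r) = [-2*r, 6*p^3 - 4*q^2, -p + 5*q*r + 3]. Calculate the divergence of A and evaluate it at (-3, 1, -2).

-3

∂A₁/∂p = 0
∂A₂/∂q = -8*q
∂A₃/∂r = 5*q
∇·A = -3*q
At (-3, 1, -2): -3.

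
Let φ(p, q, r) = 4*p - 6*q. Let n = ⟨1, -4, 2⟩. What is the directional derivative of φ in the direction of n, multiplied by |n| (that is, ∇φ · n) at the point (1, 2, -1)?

∂φ/∂p = 4
∂φ/∂q = -6
∂φ/∂r = 0
∇φ at (1, 2, -1) = (4, -6, 0)
∇φ · n = (4)(1) + (-6)(-4) + (0)(2) = 28

28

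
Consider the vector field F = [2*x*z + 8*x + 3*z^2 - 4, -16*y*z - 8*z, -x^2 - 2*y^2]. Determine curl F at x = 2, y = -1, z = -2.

(∇×F)₁ = ∂F₃/∂y − ∂F₂/∂z = 12*y + 8
(∇×F)₂ = ∂F₁/∂z − ∂F₃/∂x = 4*x + 6*z
(∇×F)₃ = ∂F₂/∂x − ∂F₁/∂y = 0
∇×F = (12*y + 8, 4*x + 6*z, 0)
At (2, -1, -2): (-4, -4, 0).

(-4, -4, 0)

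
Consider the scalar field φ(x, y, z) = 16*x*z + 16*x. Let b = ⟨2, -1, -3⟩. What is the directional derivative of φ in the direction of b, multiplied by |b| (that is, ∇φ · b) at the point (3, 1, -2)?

∂φ/∂x = 16*z + 16
∂φ/∂y = 0
∂φ/∂z = 16*x
∇φ at (3, 1, -2) = (-16, 0, 48)
∇φ · b = (-16)(2) + (0)(-1) + (48)(-3) = -176

-176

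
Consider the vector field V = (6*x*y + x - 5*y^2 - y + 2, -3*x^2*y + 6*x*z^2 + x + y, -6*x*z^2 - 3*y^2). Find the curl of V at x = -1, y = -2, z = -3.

(∇×V)₁ = ∂V₃/∂y − ∂V₂/∂z = -12*x*z - 6*y
(∇×V)₂ = ∂V₁/∂z − ∂V₃/∂x = 6*z^2
(∇×V)₃ = ∂V₂/∂x − ∂V₁/∂y = -6*x*y - 6*x + 10*y + 6*z^2 + 2
∇×V = (-12*x*z - 6*y, 6*z^2, -6*x*y - 6*x + 10*y + 6*z^2 + 2)
At (-1, -2, -3): (-24, 54, 30).

(-24, 54, 30)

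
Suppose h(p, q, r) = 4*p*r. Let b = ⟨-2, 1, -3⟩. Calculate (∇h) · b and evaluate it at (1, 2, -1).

-4

∂h/∂p = 4*r
∂h/∂q = 0
∂h/∂r = 4*p
∇h at (1, 2, -1) = (-4, 0, 4)
∇h · b = (-4)(-2) + (0)(1) + (4)(-3) = -4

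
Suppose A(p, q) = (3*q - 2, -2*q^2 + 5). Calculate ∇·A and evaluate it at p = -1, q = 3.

-12

∂A₁/∂p = 0
∂A₂/∂q = -4*q
∇·A = -4*q
At (-1, 3): -12.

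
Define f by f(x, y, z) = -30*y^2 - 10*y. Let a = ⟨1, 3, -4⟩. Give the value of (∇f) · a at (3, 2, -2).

∂f/∂x = 0
∂f/∂y = -60*y - 10
∂f/∂z = 0
∇f at (3, 2, -2) = (0, -130, 0)
∇f · a = (0)(1) + (-130)(3) + (0)(-4) = -390

-390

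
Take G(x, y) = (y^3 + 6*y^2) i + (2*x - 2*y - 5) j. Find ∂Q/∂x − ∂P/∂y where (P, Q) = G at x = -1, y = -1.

11

∂G₂/∂x = 2
∂G₁/∂y = 3*y^2 + 12*y
Scalar curl = -3*y^2 - 12*y + 2
At (-1, -1): 11.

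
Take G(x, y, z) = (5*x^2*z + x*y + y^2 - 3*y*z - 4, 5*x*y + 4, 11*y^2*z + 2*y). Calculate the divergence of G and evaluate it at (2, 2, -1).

36

∂G₁/∂x = 10*x*z + y
∂G₂/∂y = 5*x
∂G₃/∂z = 11*y^2
∇·G = 10*x*z + 5*x + 11*y^2 + y
At (2, 2, -1): 36.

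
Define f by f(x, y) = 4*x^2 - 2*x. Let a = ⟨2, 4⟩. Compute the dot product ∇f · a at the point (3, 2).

44

∂f/∂x = 8*x - 2
∂f/∂y = 0
∇f at (3, 2) = (22, 0)
∇f · a = (22)(2) + (0)(4) = 44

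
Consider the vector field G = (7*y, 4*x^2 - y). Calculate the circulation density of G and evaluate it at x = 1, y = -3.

1

∂G₂/∂x = 8*x
∂G₁/∂y = 7
Scalar curl = 8*x - 7
At (1, -3): 1.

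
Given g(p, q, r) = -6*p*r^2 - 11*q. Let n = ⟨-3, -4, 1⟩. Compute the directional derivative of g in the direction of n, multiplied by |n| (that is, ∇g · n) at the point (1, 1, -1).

74

∂g/∂p = -6*r^2
∂g/∂q = -11
∂g/∂r = -12*p*r
∇g at (1, 1, -1) = (-6, -11, 12)
∇g · n = (-6)(-3) + (-11)(-4) + (12)(1) = 74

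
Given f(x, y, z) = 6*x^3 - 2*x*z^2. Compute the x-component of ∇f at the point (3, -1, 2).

(∇f)_1 = ∂f/∂x = 18*x^2 - 2*z^2
At (3, -1, 2): 154.

154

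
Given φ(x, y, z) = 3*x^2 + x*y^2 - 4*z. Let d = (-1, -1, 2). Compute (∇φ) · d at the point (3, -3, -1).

∂φ/∂x = 6*x + y^2
∂φ/∂y = 2*x*y
∂φ/∂z = -4
∇φ at (3, -3, -1) = (27, -18, -4)
∇φ · d = (27)(-1) + (-18)(-1) + (-4)(2) = -17

-17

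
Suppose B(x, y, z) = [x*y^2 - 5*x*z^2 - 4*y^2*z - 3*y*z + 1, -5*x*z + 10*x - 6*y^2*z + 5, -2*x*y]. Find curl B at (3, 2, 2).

(∇×B)₁ = ∂B₃/∂y − ∂B₂/∂z = 3*x + 6*y^2
(∇×B)₂ = ∂B₁/∂z − ∂B₃/∂x = -10*x*z - 4*y^2 - y
(∇×B)₃ = ∂B₂/∂x − ∂B₁/∂y = -2*x*y + 8*y*z - 2*z + 10
∇×B = (3*x + 6*y^2, -10*x*z - 4*y^2 - y, -2*x*y + 8*y*z - 2*z + 10)
At (3, 2, 2): (33, -78, 26).

(33, -78, 26)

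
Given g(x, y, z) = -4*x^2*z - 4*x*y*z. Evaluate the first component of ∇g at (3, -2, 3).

(∇g)_1 = ∂g/∂x = -8*x*z - 4*y*z
At (3, -2, 3): -48.

-48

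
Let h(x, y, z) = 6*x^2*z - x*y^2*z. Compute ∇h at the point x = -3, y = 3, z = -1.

∂h/∂x = 12*x*z - y^2*z
∂h/∂y = -2*x*y*z
∂h/∂z = 6*x^2 - x*y^2
∇h = (12*x*z - y^2*z, -2*x*y*z, 6*x^2 - x*y^2)
At (-3, 3, -1): (45, -18, 81).

(45, -18, 81)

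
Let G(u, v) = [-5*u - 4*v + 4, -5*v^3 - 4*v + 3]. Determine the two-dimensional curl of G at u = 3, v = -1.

4

∂G₂/∂u = 0
∂G₁/∂v = -4
Scalar curl = 4
At (3, -1): 4.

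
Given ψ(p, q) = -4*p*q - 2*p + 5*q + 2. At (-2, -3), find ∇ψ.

(10, 13)

∂ψ/∂p = -4*q - 2
∂ψ/∂q = -4*p + 5
∇ψ = (-4*q - 2, -4*p + 5)
At (-2, -3): (10, 13).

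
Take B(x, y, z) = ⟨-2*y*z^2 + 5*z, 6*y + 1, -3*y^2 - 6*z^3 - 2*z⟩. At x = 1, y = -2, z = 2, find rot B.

(12, 21, 8)

(∇×B)₁ = ∂B₃/∂y − ∂B₂/∂z = -6*y
(∇×B)₂ = ∂B₁/∂z − ∂B₃/∂x = -4*y*z + 5
(∇×B)₃ = ∂B₂/∂x − ∂B₁/∂y = 2*z^2
∇×B = (-6*y, -4*y*z + 5, 2*z^2)
At (1, -2, 2): (12, 21, 8).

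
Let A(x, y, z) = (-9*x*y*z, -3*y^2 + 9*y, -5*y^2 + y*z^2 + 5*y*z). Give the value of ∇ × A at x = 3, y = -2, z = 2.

(∇×A)₁ = ∂A₃/∂y − ∂A₂/∂z = -10*y + z^2 + 5*z
(∇×A)₂ = ∂A₁/∂z − ∂A₃/∂x = -9*x*y
(∇×A)₃ = ∂A₂/∂x − ∂A₁/∂y = 9*x*z
∇×A = (-10*y + z^2 + 5*z, -9*x*y, 9*x*z)
At (3, -2, 2): (34, 54, 54).

(34, 54, 54)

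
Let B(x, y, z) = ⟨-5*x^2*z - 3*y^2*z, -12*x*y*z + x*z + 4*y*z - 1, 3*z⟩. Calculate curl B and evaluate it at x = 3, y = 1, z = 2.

(29, -48, -10)

(∇×B)₁ = ∂B₃/∂y − ∂B₂/∂z = 12*x*y - x - 4*y
(∇×B)₂ = ∂B₁/∂z − ∂B₃/∂x = -5*x^2 - 3*y^2
(∇×B)₃ = ∂B₂/∂x − ∂B₁/∂y = -6*y*z + z
∇×B = (12*x*y - x - 4*y, -5*x^2 - 3*y^2, -6*y*z + z)
At (3, 1, 2): (29, -48, -10).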